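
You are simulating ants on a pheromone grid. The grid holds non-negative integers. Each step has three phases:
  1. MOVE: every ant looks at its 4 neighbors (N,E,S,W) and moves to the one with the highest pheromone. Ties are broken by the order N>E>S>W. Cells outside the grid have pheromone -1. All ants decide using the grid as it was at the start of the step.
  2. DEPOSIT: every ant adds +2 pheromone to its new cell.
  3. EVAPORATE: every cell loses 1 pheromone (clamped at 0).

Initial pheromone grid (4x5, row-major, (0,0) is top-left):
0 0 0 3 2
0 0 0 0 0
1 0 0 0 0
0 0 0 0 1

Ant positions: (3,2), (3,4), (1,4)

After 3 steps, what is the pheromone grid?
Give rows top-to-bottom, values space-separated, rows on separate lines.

After step 1: ants at (2,2),(2,4),(0,4)
  0 0 0 2 3
  0 0 0 0 0
  0 0 1 0 1
  0 0 0 0 0
After step 2: ants at (1,2),(1,4),(0,3)
  0 0 0 3 2
  0 0 1 0 1
  0 0 0 0 0
  0 0 0 0 0
After step 3: ants at (0,2),(0,4),(0,4)
  0 0 1 2 5
  0 0 0 0 0
  0 0 0 0 0
  0 0 0 0 0

0 0 1 2 5
0 0 0 0 0
0 0 0 0 0
0 0 0 0 0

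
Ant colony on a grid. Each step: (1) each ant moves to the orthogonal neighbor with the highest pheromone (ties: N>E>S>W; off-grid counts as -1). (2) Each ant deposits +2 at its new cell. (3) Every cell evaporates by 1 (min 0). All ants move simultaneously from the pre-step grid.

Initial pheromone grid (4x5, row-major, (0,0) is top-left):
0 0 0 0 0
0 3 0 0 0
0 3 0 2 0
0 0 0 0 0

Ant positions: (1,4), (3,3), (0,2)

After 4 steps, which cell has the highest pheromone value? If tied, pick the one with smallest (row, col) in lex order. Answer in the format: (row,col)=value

Answer: (0,3)=6

Derivation:
Step 1: ant0:(1,4)->N->(0,4) | ant1:(3,3)->N->(2,3) | ant2:(0,2)->E->(0,3)
  grid max=3 at (2,3)
Step 2: ant0:(0,4)->W->(0,3) | ant1:(2,3)->N->(1,3) | ant2:(0,3)->E->(0,4)
  grid max=2 at (0,3)
Step 3: ant0:(0,3)->E->(0,4) | ant1:(1,3)->N->(0,3) | ant2:(0,4)->W->(0,3)
  grid max=5 at (0,3)
Step 4: ant0:(0,4)->W->(0,3) | ant1:(0,3)->E->(0,4) | ant2:(0,3)->E->(0,4)
  grid max=6 at (0,3)
Final grid:
  0 0 0 6 6
  0 0 0 0 0
  0 0 0 0 0
  0 0 0 0 0
Max pheromone 6 at (0,3)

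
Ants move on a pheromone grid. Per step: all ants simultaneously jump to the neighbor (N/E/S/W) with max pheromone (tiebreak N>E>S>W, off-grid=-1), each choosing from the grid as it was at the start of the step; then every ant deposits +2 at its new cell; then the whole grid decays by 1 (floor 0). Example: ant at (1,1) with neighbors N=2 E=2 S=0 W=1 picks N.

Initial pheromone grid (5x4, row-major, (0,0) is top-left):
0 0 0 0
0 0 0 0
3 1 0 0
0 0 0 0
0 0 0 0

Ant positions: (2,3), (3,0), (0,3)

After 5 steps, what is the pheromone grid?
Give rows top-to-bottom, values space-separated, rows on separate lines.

After step 1: ants at (1,3),(2,0),(1,3)
  0 0 0 0
  0 0 0 3
  4 0 0 0
  0 0 0 0
  0 0 0 0
After step 2: ants at (0,3),(1,0),(0,3)
  0 0 0 3
  1 0 0 2
  3 0 0 0
  0 0 0 0
  0 0 0 0
After step 3: ants at (1,3),(2,0),(1,3)
  0 0 0 2
  0 0 0 5
  4 0 0 0
  0 0 0 0
  0 0 0 0
After step 4: ants at (0,3),(1,0),(0,3)
  0 0 0 5
  1 0 0 4
  3 0 0 0
  0 0 0 0
  0 0 0 0
After step 5: ants at (1,3),(2,0),(1,3)
  0 0 0 4
  0 0 0 7
  4 0 0 0
  0 0 0 0
  0 0 0 0

0 0 0 4
0 0 0 7
4 0 0 0
0 0 0 0
0 0 0 0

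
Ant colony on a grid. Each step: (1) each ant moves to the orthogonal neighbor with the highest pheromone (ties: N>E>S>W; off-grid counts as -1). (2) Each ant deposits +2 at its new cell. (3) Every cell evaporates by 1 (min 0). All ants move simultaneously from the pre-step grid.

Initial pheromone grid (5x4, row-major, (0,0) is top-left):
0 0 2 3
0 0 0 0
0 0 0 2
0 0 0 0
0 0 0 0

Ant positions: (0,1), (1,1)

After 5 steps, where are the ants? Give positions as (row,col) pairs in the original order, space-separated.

Step 1: ant0:(0,1)->E->(0,2) | ant1:(1,1)->N->(0,1)
  grid max=3 at (0,2)
Step 2: ant0:(0,2)->E->(0,3) | ant1:(0,1)->E->(0,2)
  grid max=4 at (0,2)
Step 3: ant0:(0,3)->W->(0,2) | ant1:(0,2)->E->(0,3)
  grid max=5 at (0,2)
Step 4: ant0:(0,2)->E->(0,3) | ant1:(0,3)->W->(0,2)
  grid max=6 at (0,2)
Step 5: ant0:(0,3)->W->(0,2) | ant1:(0,2)->E->(0,3)
  grid max=7 at (0,2)

(0,2) (0,3)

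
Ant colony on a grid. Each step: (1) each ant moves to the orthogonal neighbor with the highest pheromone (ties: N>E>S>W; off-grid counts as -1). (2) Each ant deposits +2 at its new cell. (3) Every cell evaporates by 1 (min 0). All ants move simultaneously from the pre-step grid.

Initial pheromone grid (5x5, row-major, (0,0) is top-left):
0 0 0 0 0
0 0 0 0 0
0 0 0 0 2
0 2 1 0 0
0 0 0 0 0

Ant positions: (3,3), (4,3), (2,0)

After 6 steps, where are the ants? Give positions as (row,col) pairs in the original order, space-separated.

Step 1: ant0:(3,3)->W->(3,2) | ant1:(4,3)->N->(3,3) | ant2:(2,0)->N->(1,0)
  grid max=2 at (3,2)
Step 2: ant0:(3,2)->E->(3,3) | ant1:(3,3)->W->(3,2) | ant2:(1,0)->N->(0,0)
  grid max=3 at (3,2)
Step 3: ant0:(3,3)->W->(3,2) | ant1:(3,2)->E->(3,3) | ant2:(0,0)->E->(0,1)
  grid max=4 at (3,2)
Step 4: ant0:(3,2)->E->(3,3) | ant1:(3,3)->W->(3,2) | ant2:(0,1)->E->(0,2)
  grid max=5 at (3,2)
Step 5: ant0:(3,3)->W->(3,2) | ant1:(3,2)->E->(3,3) | ant2:(0,2)->E->(0,3)
  grid max=6 at (3,2)
Step 6: ant0:(3,2)->E->(3,3) | ant1:(3,3)->W->(3,2) | ant2:(0,3)->E->(0,4)
  grid max=7 at (3,2)

(3,3) (3,2) (0,4)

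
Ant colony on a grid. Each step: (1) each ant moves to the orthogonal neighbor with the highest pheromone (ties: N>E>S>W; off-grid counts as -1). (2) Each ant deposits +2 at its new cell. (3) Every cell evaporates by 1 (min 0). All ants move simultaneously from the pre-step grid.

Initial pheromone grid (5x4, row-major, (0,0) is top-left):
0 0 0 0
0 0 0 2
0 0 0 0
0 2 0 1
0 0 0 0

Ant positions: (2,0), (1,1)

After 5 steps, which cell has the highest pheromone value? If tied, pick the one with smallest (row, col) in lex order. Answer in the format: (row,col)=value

Step 1: ant0:(2,0)->N->(1,0) | ant1:(1,1)->N->(0,1)
  grid max=1 at (0,1)
Step 2: ant0:(1,0)->N->(0,0) | ant1:(0,1)->E->(0,2)
  grid max=1 at (0,0)
Step 3: ant0:(0,0)->E->(0,1) | ant1:(0,2)->E->(0,3)
  grid max=1 at (0,1)
Step 4: ant0:(0,1)->E->(0,2) | ant1:(0,3)->S->(1,3)
  grid max=1 at (0,2)
Step 5: ant0:(0,2)->E->(0,3) | ant1:(1,3)->N->(0,3)
  grid max=3 at (0,3)
Final grid:
  0 0 0 3
  0 0 0 0
  0 0 0 0
  0 0 0 0
  0 0 0 0
Max pheromone 3 at (0,3)

Answer: (0,3)=3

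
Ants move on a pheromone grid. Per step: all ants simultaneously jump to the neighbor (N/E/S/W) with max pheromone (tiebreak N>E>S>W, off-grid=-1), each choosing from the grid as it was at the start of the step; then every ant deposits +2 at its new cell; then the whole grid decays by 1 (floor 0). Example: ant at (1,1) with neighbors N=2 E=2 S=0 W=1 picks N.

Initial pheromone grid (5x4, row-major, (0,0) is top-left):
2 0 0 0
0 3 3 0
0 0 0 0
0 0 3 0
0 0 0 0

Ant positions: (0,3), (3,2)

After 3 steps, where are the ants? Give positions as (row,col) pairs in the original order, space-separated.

Step 1: ant0:(0,3)->S->(1,3) | ant1:(3,2)->N->(2,2)
  grid max=2 at (1,1)
Step 2: ant0:(1,3)->W->(1,2) | ant1:(2,2)->N->(1,2)
  grid max=5 at (1,2)
Step 3: ant0:(1,2)->W->(1,1) | ant1:(1,2)->W->(1,1)
  grid max=4 at (1,1)

(1,1) (1,1)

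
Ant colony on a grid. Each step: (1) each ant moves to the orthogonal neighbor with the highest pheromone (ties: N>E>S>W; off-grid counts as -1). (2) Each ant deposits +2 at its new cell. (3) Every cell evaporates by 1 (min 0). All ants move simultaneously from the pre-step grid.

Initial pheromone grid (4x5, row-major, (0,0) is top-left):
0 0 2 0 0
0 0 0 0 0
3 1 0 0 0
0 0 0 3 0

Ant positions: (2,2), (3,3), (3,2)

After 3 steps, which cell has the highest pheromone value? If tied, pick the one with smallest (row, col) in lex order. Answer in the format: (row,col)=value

Step 1: ant0:(2,2)->W->(2,1) | ant1:(3,3)->N->(2,3) | ant2:(3,2)->E->(3,3)
  grid max=4 at (3,3)
Step 2: ant0:(2,1)->W->(2,0) | ant1:(2,3)->S->(3,3) | ant2:(3,3)->N->(2,3)
  grid max=5 at (3,3)
Step 3: ant0:(2,0)->E->(2,1) | ant1:(3,3)->N->(2,3) | ant2:(2,3)->S->(3,3)
  grid max=6 at (3,3)
Final grid:
  0 0 0 0 0
  0 0 0 0 0
  2 2 0 3 0
  0 0 0 6 0
Max pheromone 6 at (3,3)

Answer: (3,3)=6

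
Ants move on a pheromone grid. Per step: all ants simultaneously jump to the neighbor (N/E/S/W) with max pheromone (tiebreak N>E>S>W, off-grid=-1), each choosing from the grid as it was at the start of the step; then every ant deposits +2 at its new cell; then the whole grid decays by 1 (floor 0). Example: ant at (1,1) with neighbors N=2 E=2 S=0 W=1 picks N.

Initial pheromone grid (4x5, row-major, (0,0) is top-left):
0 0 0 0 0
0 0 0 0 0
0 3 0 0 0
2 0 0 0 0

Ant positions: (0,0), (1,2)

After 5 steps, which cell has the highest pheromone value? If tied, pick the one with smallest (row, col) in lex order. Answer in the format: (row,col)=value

Answer: (0,1)=5

Derivation:
Step 1: ant0:(0,0)->E->(0,1) | ant1:(1,2)->N->(0,2)
  grid max=2 at (2,1)
Step 2: ant0:(0,1)->E->(0,2) | ant1:(0,2)->W->(0,1)
  grid max=2 at (0,1)
Step 3: ant0:(0,2)->W->(0,1) | ant1:(0,1)->E->(0,2)
  grid max=3 at (0,1)
Step 4: ant0:(0,1)->E->(0,2) | ant1:(0,2)->W->(0,1)
  grid max=4 at (0,1)
Step 5: ant0:(0,2)->W->(0,1) | ant1:(0,1)->E->(0,2)
  grid max=5 at (0,1)
Final grid:
  0 5 5 0 0
  0 0 0 0 0
  0 0 0 0 0
  0 0 0 0 0
Max pheromone 5 at (0,1)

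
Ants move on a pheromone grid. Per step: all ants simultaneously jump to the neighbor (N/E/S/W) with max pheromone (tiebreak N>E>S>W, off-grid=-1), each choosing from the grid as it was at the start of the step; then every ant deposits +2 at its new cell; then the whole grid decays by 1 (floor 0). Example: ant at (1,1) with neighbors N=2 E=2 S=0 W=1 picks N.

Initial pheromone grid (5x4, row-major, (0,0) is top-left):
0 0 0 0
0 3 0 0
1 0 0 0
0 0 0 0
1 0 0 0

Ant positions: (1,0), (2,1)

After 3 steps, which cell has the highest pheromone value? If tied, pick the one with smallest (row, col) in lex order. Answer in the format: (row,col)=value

Step 1: ant0:(1,0)->E->(1,1) | ant1:(2,1)->N->(1,1)
  grid max=6 at (1,1)
Step 2: ant0:(1,1)->N->(0,1) | ant1:(1,1)->N->(0,1)
  grid max=5 at (1,1)
Step 3: ant0:(0,1)->S->(1,1) | ant1:(0,1)->S->(1,1)
  grid max=8 at (1,1)
Final grid:
  0 2 0 0
  0 8 0 0
  0 0 0 0
  0 0 0 0
  0 0 0 0
Max pheromone 8 at (1,1)

Answer: (1,1)=8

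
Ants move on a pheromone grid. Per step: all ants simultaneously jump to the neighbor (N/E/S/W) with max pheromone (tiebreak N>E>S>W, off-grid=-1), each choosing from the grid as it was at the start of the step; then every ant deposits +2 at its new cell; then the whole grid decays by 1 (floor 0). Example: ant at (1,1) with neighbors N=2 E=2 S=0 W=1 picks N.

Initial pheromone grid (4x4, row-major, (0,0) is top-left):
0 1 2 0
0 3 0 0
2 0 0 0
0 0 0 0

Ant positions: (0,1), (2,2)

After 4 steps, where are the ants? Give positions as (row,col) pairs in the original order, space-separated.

Step 1: ant0:(0,1)->S->(1,1) | ant1:(2,2)->N->(1,2)
  grid max=4 at (1,1)
Step 2: ant0:(1,1)->E->(1,2) | ant1:(1,2)->W->(1,1)
  grid max=5 at (1,1)
Step 3: ant0:(1,2)->W->(1,1) | ant1:(1,1)->E->(1,2)
  grid max=6 at (1,1)
Step 4: ant0:(1,1)->E->(1,2) | ant1:(1,2)->W->(1,1)
  grid max=7 at (1,1)

(1,2) (1,1)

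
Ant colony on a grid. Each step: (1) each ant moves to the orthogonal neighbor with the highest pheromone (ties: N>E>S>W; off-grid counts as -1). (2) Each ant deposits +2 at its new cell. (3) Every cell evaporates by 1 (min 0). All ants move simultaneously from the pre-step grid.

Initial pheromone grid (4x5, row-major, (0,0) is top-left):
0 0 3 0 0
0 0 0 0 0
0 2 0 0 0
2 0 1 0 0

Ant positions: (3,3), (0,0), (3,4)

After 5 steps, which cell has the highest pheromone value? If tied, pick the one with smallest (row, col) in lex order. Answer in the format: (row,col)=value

Answer: (0,2)=4

Derivation:
Step 1: ant0:(3,3)->W->(3,2) | ant1:(0,0)->E->(0,1) | ant2:(3,4)->N->(2,4)
  grid max=2 at (0,2)
Step 2: ant0:(3,2)->N->(2,2) | ant1:(0,1)->E->(0,2) | ant2:(2,4)->N->(1,4)
  grid max=3 at (0,2)
Step 3: ant0:(2,2)->S->(3,2) | ant1:(0,2)->E->(0,3) | ant2:(1,4)->N->(0,4)
  grid max=2 at (0,2)
Step 4: ant0:(3,2)->N->(2,2) | ant1:(0,3)->W->(0,2) | ant2:(0,4)->W->(0,3)
  grid max=3 at (0,2)
Step 5: ant0:(2,2)->S->(3,2) | ant1:(0,2)->E->(0,3) | ant2:(0,3)->W->(0,2)
  grid max=4 at (0,2)
Final grid:
  0 0 4 3 0
  0 0 0 0 0
  0 0 0 0 0
  0 0 2 0 0
Max pheromone 4 at (0,2)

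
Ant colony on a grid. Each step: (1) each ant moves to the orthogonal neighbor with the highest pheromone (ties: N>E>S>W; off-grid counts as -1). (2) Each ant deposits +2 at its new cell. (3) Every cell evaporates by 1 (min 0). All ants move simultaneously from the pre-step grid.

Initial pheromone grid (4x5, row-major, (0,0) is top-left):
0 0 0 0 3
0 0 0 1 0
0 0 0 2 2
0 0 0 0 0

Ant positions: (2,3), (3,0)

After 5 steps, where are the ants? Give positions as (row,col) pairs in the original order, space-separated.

Step 1: ant0:(2,3)->E->(2,4) | ant1:(3,0)->N->(2,0)
  grid max=3 at (2,4)
Step 2: ant0:(2,4)->W->(2,3) | ant1:(2,0)->N->(1,0)
  grid max=2 at (2,3)
Step 3: ant0:(2,3)->E->(2,4) | ant1:(1,0)->N->(0,0)
  grid max=3 at (2,4)
Step 4: ant0:(2,4)->W->(2,3) | ant1:(0,0)->E->(0,1)
  grid max=2 at (2,3)
Step 5: ant0:(2,3)->E->(2,4) | ant1:(0,1)->E->(0,2)
  grid max=3 at (2,4)

(2,4) (0,2)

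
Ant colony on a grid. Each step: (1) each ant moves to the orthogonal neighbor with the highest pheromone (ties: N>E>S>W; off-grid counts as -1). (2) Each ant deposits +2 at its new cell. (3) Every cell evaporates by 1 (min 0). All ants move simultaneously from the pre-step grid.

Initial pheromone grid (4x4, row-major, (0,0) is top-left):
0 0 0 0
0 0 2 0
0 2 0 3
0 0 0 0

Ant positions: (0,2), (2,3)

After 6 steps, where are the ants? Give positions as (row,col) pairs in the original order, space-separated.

Step 1: ant0:(0,2)->S->(1,2) | ant1:(2,3)->N->(1,3)
  grid max=3 at (1,2)
Step 2: ant0:(1,2)->E->(1,3) | ant1:(1,3)->W->(1,2)
  grid max=4 at (1,2)
Step 3: ant0:(1,3)->W->(1,2) | ant1:(1,2)->E->(1,3)
  grid max=5 at (1,2)
Step 4: ant0:(1,2)->E->(1,3) | ant1:(1,3)->W->(1,2)
  grid max=6 at (1,2)
Step 5: ant0:(1,3)->W->(1,2) | ant1:(1,2)->E->(1,3)
  grid max=7 at (1,2)
Step 6: ant0:(1,2)->E->(1,3) | ant1:(1,3)->W->(1,2)
  grid max=8 at (1,2)

(1,3) (1,2)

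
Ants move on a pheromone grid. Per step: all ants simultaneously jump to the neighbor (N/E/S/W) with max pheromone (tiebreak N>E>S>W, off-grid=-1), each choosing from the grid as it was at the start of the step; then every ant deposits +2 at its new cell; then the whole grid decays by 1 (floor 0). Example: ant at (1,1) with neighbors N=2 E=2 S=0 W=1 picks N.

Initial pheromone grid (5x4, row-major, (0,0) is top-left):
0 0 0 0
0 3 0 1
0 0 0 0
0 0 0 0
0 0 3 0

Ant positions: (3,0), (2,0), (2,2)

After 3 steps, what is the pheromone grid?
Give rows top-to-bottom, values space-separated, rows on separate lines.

After step 1: ants at (2,0),(1,0),(1,2)
  0 0 0 0
  1 2 1 0
  1 0 0 0
  0 0 0 0
  0 0 2 0
After step 2: ants at (1,0),(1,1),(1,1)
  0 0 0 0
  2 5 0 0
  0 0 0 0
  0 0 0 0
  0 0 1 0
After step 3: ants at (1,1),(1,0),(1,0)
  0 0 0 0
  5 6 0 0
  0 0 0 0
  0 0 0 0
  0 0 0 0

0 0 0 0
5 6 0 0
0 0 0 0
0 0 0 0
0 0 0 0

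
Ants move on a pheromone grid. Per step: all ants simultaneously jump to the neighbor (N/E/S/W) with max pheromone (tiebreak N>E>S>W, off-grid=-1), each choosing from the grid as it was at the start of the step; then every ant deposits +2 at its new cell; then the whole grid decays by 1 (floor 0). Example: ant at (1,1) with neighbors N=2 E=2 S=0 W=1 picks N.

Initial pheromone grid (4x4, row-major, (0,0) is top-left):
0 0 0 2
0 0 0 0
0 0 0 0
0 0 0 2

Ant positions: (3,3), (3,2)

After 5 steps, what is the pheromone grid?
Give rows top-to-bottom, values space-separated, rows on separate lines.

After step 1: ants at (2,3),(3,3)
  0 0 0 1
  0 0 0 0
  0 0 0 1
  0 0 0 3
After step 2: ants at (3,3),(2,3)
  0 0 0 0
  0 0 0 0
  0 0 0 2
  0 0 0 4
After step 3: ants at (2,3),(3,3)
  0 0 0 0
  0 0 0 0
  0 0 0 3
  0 0 0 5
After step 4: ants at (3,3),(2,3)
  0 0 0 0
  0 0 0 0
  0 0 0 4
  0 0 0 6
After step 5: ants at (2,3),(3,3)
  0 0 0 0
  0 0 0 0
  0 0 0 5
  0 0 0 7

0 0 0 0
0 0 0 0
0 0 0 5
0 0 0 7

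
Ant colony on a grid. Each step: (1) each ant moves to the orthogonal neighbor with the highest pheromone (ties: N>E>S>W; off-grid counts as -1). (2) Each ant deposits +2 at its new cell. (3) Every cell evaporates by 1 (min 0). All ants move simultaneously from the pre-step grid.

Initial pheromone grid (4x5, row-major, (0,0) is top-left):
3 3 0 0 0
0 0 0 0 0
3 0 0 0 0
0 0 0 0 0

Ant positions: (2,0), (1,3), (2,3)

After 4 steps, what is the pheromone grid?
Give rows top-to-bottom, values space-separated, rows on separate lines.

After step 1: ants at (1,0),(0,3),(1,3)
  2 2 0 1 0
  1 0 0 1 0
  2 0 0 0 0
  0 0 0 0 0
After step 2: ants at (0,0),(1,3),(0,3)
  3 1 0 2 0
  0 0 0 2 0
  1 0 0 0 0
  0 0 0 0 0
After step 3: ants at (0,1),(0,3),(1,3)
  2 2 0 3 0
  0 0 0 3 0
  0 0 0 0 0
  0 0 0 0 0
After step 4: ants at (0,0),(1,3),(0,3)
  3 1 0 4 0
  0 0 0 4 0
  0 0 0 0 0
  0 0 0 0 0

3 1 0 4 0
0 0 0 4 0
0 0 0 0 0
0 0 0 0 0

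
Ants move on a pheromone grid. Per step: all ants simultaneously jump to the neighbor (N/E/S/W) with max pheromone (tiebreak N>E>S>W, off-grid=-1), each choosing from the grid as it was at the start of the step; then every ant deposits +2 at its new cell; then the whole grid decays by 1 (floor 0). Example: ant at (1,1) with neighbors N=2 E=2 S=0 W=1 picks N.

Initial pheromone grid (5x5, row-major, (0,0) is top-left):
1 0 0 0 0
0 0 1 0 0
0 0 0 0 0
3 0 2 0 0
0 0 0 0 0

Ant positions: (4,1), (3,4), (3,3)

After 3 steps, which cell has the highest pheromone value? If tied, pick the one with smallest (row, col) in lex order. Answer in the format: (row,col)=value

Answer: (3,2)=5

Derivation:
Step 1: ant0:(4,1)->N->(3,1) | ant1:(3,4)->N->(2,4) | ant2:(3,3)->W->(3,2)
  grid max=3 at (3,2)
Step 2: ant0:(3,1)->E->(3,2) | ant1:(2,4)->N->(1,4) | ant2:(3,2)->W->(3,1)
  grid max=4 at (3,2)
Step 3: ant0:(3,2)->W->(3,1) | ant1:(1,4)->N->(0,4) | ant2:(3,1)->E->(3,2)
  grid max=5 at (3,2)
Final grid:
  0 0 0 0 1
  0 0 0 0 0
  0 0 0 0 0
  0 3 5 0 0
  0 0 0 0 0
Max pheromone 5 at (3,2)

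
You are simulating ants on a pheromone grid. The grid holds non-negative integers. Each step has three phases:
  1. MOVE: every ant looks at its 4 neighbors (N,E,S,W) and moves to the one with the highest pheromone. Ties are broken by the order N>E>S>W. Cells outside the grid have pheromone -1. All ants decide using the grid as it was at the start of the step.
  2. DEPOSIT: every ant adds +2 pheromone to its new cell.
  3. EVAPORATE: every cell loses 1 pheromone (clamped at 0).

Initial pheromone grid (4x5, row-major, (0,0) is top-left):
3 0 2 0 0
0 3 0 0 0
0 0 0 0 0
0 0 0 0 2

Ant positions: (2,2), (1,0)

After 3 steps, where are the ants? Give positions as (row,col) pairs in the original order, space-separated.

Step 1: ant0:(2,2)->N->(1,2) | ant1:(1,0)->N->(0,0)
  grid max=4 at (0,0)
Step 2: ant0:(1,2)->W->(1,1) | ant1:(0,0)->E->(0,1)
  grid max=3 at (0,0)
Step 3: ant0:(1,1)->N->(0,1) | ant1:(0,1)->S->(1,1)
  grid max=4 at (1,1)

(0,1) (1,1)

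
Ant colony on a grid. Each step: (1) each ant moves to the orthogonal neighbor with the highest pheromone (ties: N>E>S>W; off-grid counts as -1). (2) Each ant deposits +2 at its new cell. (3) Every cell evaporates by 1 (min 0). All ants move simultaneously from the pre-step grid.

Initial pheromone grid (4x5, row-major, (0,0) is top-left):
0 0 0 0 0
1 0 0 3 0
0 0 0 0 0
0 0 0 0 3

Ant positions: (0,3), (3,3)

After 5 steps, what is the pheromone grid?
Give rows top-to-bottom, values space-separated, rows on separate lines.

After step 1: ants at (1,3),(3,4)
  0 0 0 0 0
  0 0 0 4 0
  0 0 0 0 0
  0 0 0 0 4
After step 2: ants at (0,3),(2,4)
  0 0 0 1 0
  0 0 0 3 0
  0 0 0 0 1
  0 0 0 0 3
After step 3: ants at (1,3),(3,4)
  0 0 0 0 0
  0 0 0 4 0
  0 0 0 0 0
  0 0 0 0 4
After step 4: ants at (0,3),(2,4)
  0 0 0 1 0
  0 0 0 3 0
  0 0 0 0 1
  0 0 0 0 3
After step 5: ants at (1,3),(3,4)
  0 0 0 0 0
  0 0 0 4 0
  0 0 0 0 0
  0 0 0 0 4

0 0 0 0 0
0 0 0 4 0
0 0 0 0 0
0 0 0 0 4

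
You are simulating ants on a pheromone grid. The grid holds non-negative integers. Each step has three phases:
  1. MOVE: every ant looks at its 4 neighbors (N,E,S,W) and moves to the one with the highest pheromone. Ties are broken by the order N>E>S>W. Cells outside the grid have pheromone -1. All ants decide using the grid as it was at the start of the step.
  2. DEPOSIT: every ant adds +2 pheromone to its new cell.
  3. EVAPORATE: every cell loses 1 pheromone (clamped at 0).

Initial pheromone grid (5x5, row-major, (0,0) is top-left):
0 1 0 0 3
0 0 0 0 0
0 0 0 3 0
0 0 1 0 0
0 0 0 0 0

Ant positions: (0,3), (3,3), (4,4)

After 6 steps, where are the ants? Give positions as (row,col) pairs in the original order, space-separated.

Step 1: ant0:(0,3)->E->(0,4) | ant1:(3,3)->N->(2,3) | ant2:(4,4)->N->(3,4)
  grid max=4 at (0,4)
Step 2: ant0:(0,4)->S->(1,4) | ant1:(2,3)->N->(1,3) | ant2:(3,4)->N->(2,4)
  grid max=3 at (0,4)
Step 3: ant0:(1,4)->N->(0,4) | ant1:(1,3)->S->(2,3) | ant2:(2,4)->W->(2,3)
  grid max=6 at (2,3)
Step 4: ant0:(0,4)->S->(1,4) | ant1:(2,3)->N->(1,3) | ant2:(2,3)->N->(1,3)
  grid max=5 at (2,3)
Step 5: ant0:(1,4)->N->(0,4) | ant1:(1,3)->S->(2,3) | ant2:(1,3)->S->(2,3)
  grid max=8 at (2,3)
Step 6: ant0:(0,4)->S->(1,4) | ant1:(2,3)->N->(1,3) | ant2:(2,3)->N->(1,3)
  grid max=7 at (2,3)

(1,4) (1,3) (1,3)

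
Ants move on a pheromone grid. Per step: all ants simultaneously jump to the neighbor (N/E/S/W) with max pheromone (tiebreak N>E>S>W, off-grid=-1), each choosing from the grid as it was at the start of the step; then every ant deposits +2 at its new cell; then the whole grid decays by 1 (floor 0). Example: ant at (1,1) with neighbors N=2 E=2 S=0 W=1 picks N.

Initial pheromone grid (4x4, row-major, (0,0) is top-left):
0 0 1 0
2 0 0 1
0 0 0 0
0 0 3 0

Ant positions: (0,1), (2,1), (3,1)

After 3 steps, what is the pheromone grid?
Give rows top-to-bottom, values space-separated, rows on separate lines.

After step 1: ants at (0,2),(1,1),(3,2)
  0 0 2 0
  1 1 0 0
  0 0 0 0
  0 0 4 0
After step 2: ants at (0,3),(1,0),(2,2)
  0 0 1 1
  2 0 0 0
  0 0 1 0
  0 0 3 0
After step 3: ants at (0,2),(0,0),(3,2)
  1 0 2 0
  1 0 0 0
  0 0 0 0
  0 0 4 0

1 0 2 0
1 0 0 0
0 0 0 0
0 0 4 0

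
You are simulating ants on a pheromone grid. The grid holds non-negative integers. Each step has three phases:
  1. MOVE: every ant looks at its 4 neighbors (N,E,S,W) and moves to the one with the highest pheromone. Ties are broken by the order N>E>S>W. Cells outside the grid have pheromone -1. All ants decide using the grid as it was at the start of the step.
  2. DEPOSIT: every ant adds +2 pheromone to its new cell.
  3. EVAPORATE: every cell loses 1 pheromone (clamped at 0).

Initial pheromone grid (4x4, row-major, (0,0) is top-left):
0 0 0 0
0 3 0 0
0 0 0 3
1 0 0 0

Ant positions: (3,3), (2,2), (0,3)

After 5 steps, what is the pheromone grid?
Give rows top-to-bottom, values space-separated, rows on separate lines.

After step 1: ants at (2,3),(2,3),(1,3)
  0 0 0 0
  0 2 0 1
  0 0 0 6
  0 0 0 0
After step 2: ants at (1,3),(1,3),(2,3)
  0 0 0 0
  0 1 0 4
  0 0 0 7
  0 0 0 0
After step 3: ants at (2,3),(2,3),(1,3)
  0 0 0 0
  0 0 0 5
  0 0 0 10
  0 0 0 0
After step 4: ants at (1,3),(1,3),(2,3)
  0 0 0 0
  0 0 0 8
  0 0 0 11
  0 0 0 0
After step 5: ants at (2,3),(2,3),(1,3)
  0 0 0 0
  0 0 0 9
  0 0 0 14
  0 0 0 0

0 0 0 0
0 0 0 9
0 0 0 14
0 0 0 0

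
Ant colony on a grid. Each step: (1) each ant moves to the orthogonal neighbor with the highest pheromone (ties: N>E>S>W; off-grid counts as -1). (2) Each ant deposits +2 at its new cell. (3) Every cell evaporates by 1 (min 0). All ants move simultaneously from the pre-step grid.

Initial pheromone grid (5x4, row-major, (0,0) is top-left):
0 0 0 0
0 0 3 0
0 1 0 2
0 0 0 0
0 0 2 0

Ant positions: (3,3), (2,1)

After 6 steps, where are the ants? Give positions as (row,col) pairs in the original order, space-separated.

Step 1: ant0:(3,3)->N->(2,3) | ant1:(2,1)->N->(1,1)
  grid max=3 at (2,3)
Step 2: ant0:(2,3)->N->(1,3) | ant1:(1,1)->E->(1,2)
  grid max=3 at (1,2)
Step 3: ant0:(1,3)->W->(1,2) | ant1:(1,2)->E->(1,3)
  grid max=4 at (1,2)
Step 4: ant0:(1,2)->E->(1,3) | ant1:(1,3)->W->(1,2)
  grid max=5 at (1,2)
Step 5: ant0:(1,3)->W->(1,2) | ant1:(1,2)->E->(1,3)
  grid max=6 at (1,2)
Step 6: ant0:(1,2)->E->(1,3) | ant1:(1,3)->W->(1,2)
  grid max=7 at (1,2)

(1,3) (1,2)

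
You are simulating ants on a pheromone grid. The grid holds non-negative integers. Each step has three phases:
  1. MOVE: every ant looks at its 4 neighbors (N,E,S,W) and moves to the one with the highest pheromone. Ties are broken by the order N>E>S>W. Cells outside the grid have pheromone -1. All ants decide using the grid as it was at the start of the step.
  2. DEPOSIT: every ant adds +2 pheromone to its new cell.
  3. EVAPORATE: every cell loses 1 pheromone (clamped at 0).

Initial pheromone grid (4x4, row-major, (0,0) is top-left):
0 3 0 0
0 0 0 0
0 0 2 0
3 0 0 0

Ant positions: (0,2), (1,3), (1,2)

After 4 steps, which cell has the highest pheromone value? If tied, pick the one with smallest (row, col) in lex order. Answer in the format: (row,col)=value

Step 1: ant0:(0,2)->W->(0,1) | ant1:(1,3)->N->(0,3) | ant2:(1,2)->S->(2,2)
  grid max=4 at (0,1)
Step 2: ant0:(0,1)->E->(0,2) | ant1:(0,3)->S->(1,3) | ant2:(2,2)->N->(1,2)
  grid max=3 at (0,1)
Step 3: ant0:(0,2)->W->(0,1) | ant1:(1,3)->W->(1,2) | ant2:(1,2)->S->(2,2)
  grid max=4 at (0,1)
Step 4: ant0:(0,1)->E->(0,2) | ant1:(1,2)->S->(2,2) | ant2:(2,2)->N->(1,2)
  grid max=4 at (2,2)
Final grid:
  0 3 1 0
  0 0 3 0
  0 0 4 0
  0 0 0 0
Max pheromone 4 at (2,2)

Answer: (2,2)=4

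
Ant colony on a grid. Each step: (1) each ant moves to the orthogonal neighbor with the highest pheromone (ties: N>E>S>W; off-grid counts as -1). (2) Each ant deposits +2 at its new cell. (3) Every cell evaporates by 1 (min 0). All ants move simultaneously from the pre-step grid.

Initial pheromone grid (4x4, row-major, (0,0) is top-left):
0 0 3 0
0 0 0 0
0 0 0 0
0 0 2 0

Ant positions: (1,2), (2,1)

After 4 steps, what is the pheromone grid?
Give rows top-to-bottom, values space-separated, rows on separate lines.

After step 1: ants at (0,2),(1,1)
  0 0 4 0
  0 1 0 0
  0 0 0 0
  0 0 1 0
After step 2: ants at (0,3),(0,1)
  0 1 3 1
  0 0 0 0
  0 0 0 0
  0 0 0 0
After step 3: ants at (0,2),(0,2)
  0 0 6 0
  0 0 0 0
  0 0 0 0
  0 0 0 0
After step 4: ants at (0,3),(0,3)
  0 0 5 3
  0 0 0 0
  0 0 0 0
  0 0 0 0

0 0 5 3
0 0 0 0
0 0 0 0
0 0 0 0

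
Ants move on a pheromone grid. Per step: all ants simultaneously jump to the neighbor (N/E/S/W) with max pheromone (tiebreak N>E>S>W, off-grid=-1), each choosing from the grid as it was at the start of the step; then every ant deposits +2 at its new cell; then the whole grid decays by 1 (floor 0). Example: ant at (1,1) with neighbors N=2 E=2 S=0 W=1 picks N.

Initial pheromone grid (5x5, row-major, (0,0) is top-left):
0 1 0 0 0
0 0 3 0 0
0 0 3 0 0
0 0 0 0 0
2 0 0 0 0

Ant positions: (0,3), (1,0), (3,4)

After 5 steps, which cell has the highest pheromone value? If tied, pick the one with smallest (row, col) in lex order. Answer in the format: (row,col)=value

Step 1: ant0:(0,3)->E->(0,4) | ant1:(1,0)->N->(0,0) | ant2:(3,4)->N->(2,4)
  grid max=2 at (1,2)
Step 2: ant0:(0,4)->S->(1,4) | ant1:(0,0)->E->(0,1) | ant2:(2,4)->N->(1,4)
  grid max=3 at (1,4)
Step 3: ant0:(1,4)->N->(0,4) | ant1:(0,1)->E->(0,2) | ant2:(1,4)->N->(0,4)
  grid max=3 at (0,4)
Step 4: ant0:(0,4)->S->(1,4) | ant1:(0,2)->E->(0,3) | ant2:(0,4)->S->(1,4)
  grid max=5 at (1,4)
Step 5: ant0:(1,4)->N->(0,4) | ant1:(0,3)->E->(0,4) | ant2:(1,4)->N->(0,4)
  grid max=7 at (0,4)
Final grid:
  0 0 0 0 7
  0 0 0 0 4
  0 0 0 0 0
  0 0 0 0 0
  0 0 0 0 0
Max pheromone 7 at (0,4)

Answer: (0,4)=7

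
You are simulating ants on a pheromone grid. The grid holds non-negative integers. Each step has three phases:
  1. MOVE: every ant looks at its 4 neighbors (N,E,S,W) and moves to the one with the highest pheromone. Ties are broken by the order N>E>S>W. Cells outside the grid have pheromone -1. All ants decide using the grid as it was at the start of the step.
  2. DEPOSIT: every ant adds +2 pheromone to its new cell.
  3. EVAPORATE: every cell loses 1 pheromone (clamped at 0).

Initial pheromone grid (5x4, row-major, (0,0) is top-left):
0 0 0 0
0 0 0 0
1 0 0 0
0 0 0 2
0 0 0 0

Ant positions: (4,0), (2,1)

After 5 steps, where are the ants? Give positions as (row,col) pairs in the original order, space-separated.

Step 1: ant0:(4,0)->N->(3,0) | ant1:(2,1)->W->(2,0)
  grid max=2 at (2,0)
Step 2: ant0:(3,0)->N->(2,0) | ant1:(2,0)->S->(3,0)
  grid max=3 at (2,0)
Step 3: ant0:(2,0)->S->(3,0) | ant1:(3,0)->N->(2,0)
  grid max=4 at (2,0)
Step 4: ant0:(3,0)->N->(2,0) | ant1:(2,0)->S->(3,0)
  grid max=5 at (2,0)
Step 5: ant0:(2,0)->S->(3,0) | ant1:(3,0)->N->(2,0)
  grid max=6 at (2,0)

(3,0) (2,0)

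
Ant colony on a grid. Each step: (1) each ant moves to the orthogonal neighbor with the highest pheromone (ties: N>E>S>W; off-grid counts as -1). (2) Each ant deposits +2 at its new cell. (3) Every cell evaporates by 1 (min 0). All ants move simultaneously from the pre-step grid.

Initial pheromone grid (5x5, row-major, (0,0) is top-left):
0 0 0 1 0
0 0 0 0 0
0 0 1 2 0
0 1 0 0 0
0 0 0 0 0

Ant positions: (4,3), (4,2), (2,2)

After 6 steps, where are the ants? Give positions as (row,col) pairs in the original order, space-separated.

Step 1: ant0:(4,3)->N->(3,3) | ant1:(4,2)->N->(3,2) | ant2:(2,2)->E->(2,3)
  grid max=3 at (2,3)
Step 2: ant0:(3,3)->N->(2,3) | ant1:(3,2)->E->(3,3) | ant2:(2,3)->S->(3,3)
  grid max=4 at (2,3)
Step 3: ant0:(2,3)->S->(3,3) | ant1:(3,3)->N->(2,3) | ant2:(3,3)->N->(2,3)
  grid max=7 at (2,3)
Step 4: ant0:(3,3)->N->(2,3) | ant1:(2,3)->S->(3,3) | ant2:(2,3)->S->(3,3)
  grid max=8 at (2,3)
Step 5: ant0:(2,3)->S->(3,3) | ant1:(3,3)->N->(2,3) | ant2:(3,3)->N->(2,3)
  grid max=11 at (2,3)
Step 6: ant0:(3,3)->N->(2,3) | ant1:(2,3)->S->(3,3) | ant2:(2,3)->S->(3,3)
  grid max=12 at (2,3)

(2,3) (3,3) (3,3)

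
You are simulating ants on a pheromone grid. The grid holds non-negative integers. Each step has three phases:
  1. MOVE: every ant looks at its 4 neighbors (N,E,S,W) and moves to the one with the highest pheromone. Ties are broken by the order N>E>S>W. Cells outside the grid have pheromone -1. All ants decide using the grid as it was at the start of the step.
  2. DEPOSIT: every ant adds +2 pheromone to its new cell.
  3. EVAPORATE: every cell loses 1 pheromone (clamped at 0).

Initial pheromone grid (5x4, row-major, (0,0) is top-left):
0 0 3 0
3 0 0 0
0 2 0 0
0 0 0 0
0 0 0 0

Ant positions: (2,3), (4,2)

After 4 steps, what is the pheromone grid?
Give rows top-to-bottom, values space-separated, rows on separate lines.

After step 1: ants at (1,3),(3,2)
  0 0 2 0
  2 0 0 1
  0 1 0 0
  0 0 1 0
  0 0 0 0
After step 2: ants at (0,3),(2,2)
  0 0 1 1
  1 0 0 0
  0 0 1 0
  0 0 0 0
  0 0 0 0
After step 3: ants at (0,2),(1,2)
  0 0 2 0
  0 0 1 0
  0 0 0 0
  0 0 0 0
  0 0 0 0
After step 4: ants at (1,2),(0,2)
  0 0 3 0
  0 0 2 0
  0 0 0 0
  0 0 0 0
  0 0 0 0

0 0 3 0
0 0 2 0
0 0 0 0
0 0 0 0
0 0 0 0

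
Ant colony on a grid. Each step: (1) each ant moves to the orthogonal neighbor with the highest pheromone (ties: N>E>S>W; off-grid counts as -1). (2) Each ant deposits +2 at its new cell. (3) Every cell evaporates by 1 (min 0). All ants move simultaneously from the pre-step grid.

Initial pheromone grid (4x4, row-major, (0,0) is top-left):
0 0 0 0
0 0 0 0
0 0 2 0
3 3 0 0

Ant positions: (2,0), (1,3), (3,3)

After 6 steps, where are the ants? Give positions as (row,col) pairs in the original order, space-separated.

Step 1: ant0:(2,0)->S->(3,0) | ant1:(1,3)->N->(0,3) | ant2:(3,3)->N->(2,3)
  grid max=4 at (3,0)
Step 2: ant0:(3,0)->E->(3,1) | ant1:(0,3)->S->(1,3) | ant2:(2,3)->W->(2,2)
  grid max=3 at (3,0)
Step 3: ant0:(3,1)->W->(3,0) | ant1:(1,3)->N->(0,3) | ant2:(2,2)->N->(1,2)
  grid max=4 at (3,0)
Step 4: ant0:(3,0)->E->(3,1) | ant1:(0,3)->S->(1,3) | ant2:(1,2)->S->(2,2)
  grid max=3 at (3,0)
Step 5: ant0:(3,1)->W->(3,0) | ant1:(1,3)->N->(0,3) | ant2:(2,2)->N->(1,2)
  grid max=4 at (3,0)
Step 6: ant0:(3,0)->E->(3,1) | ant1:(0,3)->S->(1,3) | ant2:(1,2)->S->(2,2)
  grid max=3 at (3,0)

(3,1) (1,3) (2,2)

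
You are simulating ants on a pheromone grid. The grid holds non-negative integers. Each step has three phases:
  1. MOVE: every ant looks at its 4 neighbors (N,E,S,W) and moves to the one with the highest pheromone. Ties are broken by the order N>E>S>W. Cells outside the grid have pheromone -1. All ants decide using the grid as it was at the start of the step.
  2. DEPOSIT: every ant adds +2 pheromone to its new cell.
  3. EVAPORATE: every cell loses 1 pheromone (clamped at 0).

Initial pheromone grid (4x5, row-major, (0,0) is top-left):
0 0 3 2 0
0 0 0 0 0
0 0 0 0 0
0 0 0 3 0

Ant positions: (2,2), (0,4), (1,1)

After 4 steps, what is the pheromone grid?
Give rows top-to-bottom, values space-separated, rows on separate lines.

After step 1: ants at (1,2),(0,3),(0,1)
  0 1 2 3 0
  0 0 1 0 0
  0 0 0 0 0
  0 0 0 2 0
After step 2: ants at (0,2),(0,2),(0,2)
  0 0 7 2 0
  0 0 0 0 0
  0 0 0 0 0
  0 0 0 1 0
After step 3: ants at (0,3),(0,3),(0,3)
  0 0 6 7 0
  0 0 0 0 0
  0 0 0 0 0
  0 0 0 0 0
After step 4: ants at (0,2),(0,2),(0,2)
  0 0 11 6 0
  0 0 0 0 0
  0 0 0 0 0
  0 0 0 0 0

0 0 11 6 0
0 0 0 0 0
0 0 0 0 0
0 0 0 0 0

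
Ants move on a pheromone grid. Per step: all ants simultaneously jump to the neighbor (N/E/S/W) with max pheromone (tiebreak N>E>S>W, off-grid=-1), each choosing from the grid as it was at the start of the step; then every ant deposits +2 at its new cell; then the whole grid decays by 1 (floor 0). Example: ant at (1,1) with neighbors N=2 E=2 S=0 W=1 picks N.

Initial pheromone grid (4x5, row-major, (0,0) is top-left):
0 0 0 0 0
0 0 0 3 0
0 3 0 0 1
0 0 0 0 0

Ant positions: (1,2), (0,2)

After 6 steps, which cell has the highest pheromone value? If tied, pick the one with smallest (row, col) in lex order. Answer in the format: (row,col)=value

Step 1: ant0:(1,2)->E->(1,3) | ant1:(0,2)->E->(0,3)
  grid max=4 at (1,3)
Step 2: ant0:(1,3)->N->(0,3) | ant1:(0,3)->S->(1,3)
  grid max=5 at (1,3)
Step 3: ant0:(0,3)->S->(1,3) | ant1:(1,3)->N->(0,3)
  grid max=6 at (1,3)
Step 4: ant0:(1,3)->N->(0,3) | ant1:(0,3)->S->(1,3)
  grid max=7 at (1,3)
Step 5: ant0:(0,3)->S->(1,3) | ant1:(1,3)->N->(0,3)
  grid max=8 at (1,3)
Step 6: ant0:(1,3)->N->(0,3) | ant1:(0,3)->S->(1,3)
  grid max=9 at (1,3)
Final grid:
  0 0 0 6 0
  0 0 0 9 0
  0 0 0 0 0
  0 0 0 0 0
Max pheromone 9 at (1,3)

Answer: (1,3)=9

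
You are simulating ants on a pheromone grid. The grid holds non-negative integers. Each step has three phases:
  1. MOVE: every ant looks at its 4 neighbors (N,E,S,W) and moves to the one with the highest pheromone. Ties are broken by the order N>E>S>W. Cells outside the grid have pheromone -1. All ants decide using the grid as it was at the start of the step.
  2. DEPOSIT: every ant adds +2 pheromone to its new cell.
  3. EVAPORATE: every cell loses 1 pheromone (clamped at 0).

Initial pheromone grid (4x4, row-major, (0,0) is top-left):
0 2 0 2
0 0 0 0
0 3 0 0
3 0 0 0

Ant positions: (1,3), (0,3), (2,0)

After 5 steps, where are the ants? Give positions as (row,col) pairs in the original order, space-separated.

Step 1: ant0:(1,3)->N->(0,3) | ant1:(0,3)->S->(1,3) | ant2:(2,0)->E->(2,1)
  grid max=4 at (2,1)
Step 2: ant0:(0,3)->S->(1,3) | ant1:(1,3)->N->(0,3) | ant2:(2,1)->N->(1,1)
  grid max=4 at (0,3)
Step 3: ant0:(1,3)->N->(0,3) | ant1:(0,3)->S->(1,3) | ant2:(1,1)->S->(2,1)
  grid max=5 at (0,3)
Step 4: ant0:(0,3)->S->(1,3) | ant1:(1,3)->N->(0,3) | ant2:(2,1)->N->(1,1)
  grid max=6 at (0,3)
Step 5: ant0:(1,3)->N->(0,3) | ant1:(0,3)->S->(1,3) | ant2:(1,1)->S->(2,1)
  grid max=7 at (0,3)

(0,3) (1,3) (2,1)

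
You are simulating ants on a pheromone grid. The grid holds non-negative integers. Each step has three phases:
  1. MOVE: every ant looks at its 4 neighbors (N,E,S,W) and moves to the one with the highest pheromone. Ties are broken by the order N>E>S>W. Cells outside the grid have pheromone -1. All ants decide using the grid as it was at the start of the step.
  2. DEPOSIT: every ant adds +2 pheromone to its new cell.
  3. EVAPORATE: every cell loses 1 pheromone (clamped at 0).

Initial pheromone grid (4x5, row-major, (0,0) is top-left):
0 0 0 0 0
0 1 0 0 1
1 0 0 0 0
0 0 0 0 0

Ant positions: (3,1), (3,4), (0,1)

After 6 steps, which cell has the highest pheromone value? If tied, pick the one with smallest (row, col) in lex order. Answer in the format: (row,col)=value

Answer: (1,1)=7

Derivation:
Step 1: ant0:(3,1)->N->(2,1) | ant1:(3,4)->N->(2,4) | ant2:(0,1)->S->(1,1)
  grid max=2 at (1,1)
Step 2: ant0:(2,1)->N->(1,1) | ant1:(2,4)->N->(1,4) | ant2:(1,1)->S->(2,1)
  grid max=3 at (1,1)
Step 3: ant0:(1,1)->S->(2,1) | ant1:(1,4)->N->(0,4) | ant2:(2,1)->N->(1,1)
  grid max=4 at (1,1)
Step 4: ant0:(2,1)->N->(1,1) | ant1:(0,4)->S->(1,4) | ant2:(1,1)->S->(2,1)
  grid max=5 at (1,1)
Step 5: ant0:(1,1)->S->(2,1) | ant1:(1,4)->N->(0,4) | ant2:(2,1)->N->(1,1)
  grid max=6 at (1,1)
Step 6: ant0:(2,1)->N->(1,1) | ant1:(0,4)->S->(1,4) | ant2:(1,1)->S->(2,1)
  grid max=7 at (1,1)
Final grid:
  0 0 0 0 0
  0 7 0 0 1
  0 6 0 0 0
  0 0 0 0 0
Max pheromone 7 at (1,1)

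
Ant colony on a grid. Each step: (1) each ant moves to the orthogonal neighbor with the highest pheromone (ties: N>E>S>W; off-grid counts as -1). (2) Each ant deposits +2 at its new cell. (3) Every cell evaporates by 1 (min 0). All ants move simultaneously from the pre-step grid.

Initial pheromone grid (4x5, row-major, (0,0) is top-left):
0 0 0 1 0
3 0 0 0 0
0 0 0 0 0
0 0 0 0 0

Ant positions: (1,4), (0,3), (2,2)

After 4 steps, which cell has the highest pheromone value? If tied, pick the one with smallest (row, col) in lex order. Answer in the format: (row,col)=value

Answer: (0,4)=6

Derivation:
Step 1: ant0:(1,4)->N->(0,4) | ant1:(0,3)->E->(0,4) | ant2:(2,2)->N->(1,2)
  grid max=3 at (0,4)
Step 2: ant0:(0,4)->S->(1,4) | ant1:(0,4)->S->(1,4) | ant2:(1,2)->N->(0,2)
  grid max=3 at (1,4)
Step 3: ant0:(1,4)->N->(0,4) | ant1:(1,4)->N->(0,4) | ant2:(0,2)->E->(0,3)
  grid max=5 at (0,4)
Step 4: ant0:(0,4)->S->(1,4) | ant1:(0,4)->S->(1,4) | ant2:(0,3)->E->(0,4)
  grid max=6 at (0,4)
Final grid:
  0 0 0 0 6
  0 0 0 0 5
  0 0 0 0 0
  0 0 0 0 0
Max pheromone 6 at (0,4)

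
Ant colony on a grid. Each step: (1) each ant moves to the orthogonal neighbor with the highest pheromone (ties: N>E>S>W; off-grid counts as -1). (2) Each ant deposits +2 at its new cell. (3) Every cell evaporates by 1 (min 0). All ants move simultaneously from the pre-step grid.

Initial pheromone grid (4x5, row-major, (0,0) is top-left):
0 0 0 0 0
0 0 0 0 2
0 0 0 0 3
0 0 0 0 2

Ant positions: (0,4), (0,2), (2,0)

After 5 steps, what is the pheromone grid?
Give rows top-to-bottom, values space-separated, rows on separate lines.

After step 1: ants at (1,4),(0,3),(1,0)
  0 0 0 1 0
  1 0 0 0 3
  0 0 0 0 2
  0 0 0 0 1
After step 2: ants at (2,4),(0,4),(0,0)
  1 0 0 0 1
  0 0 0 0 2
  0 0 0 0 3
  0 0 0 0 0
After step 3: ants at (1,4),(1,4),(0,1)
  0 1 0 0 0
  0 0 0 0 5
  0 0 0 0 2
  0 0 0 0 0
After step 4: ants at (2,4),(2,4),(0,2)
  0 0 1 0 0
  0 0 0 0 4
  0 0 0 0 5
  0 0 0 0 0
After step 5: ants at (1,4),(1,4),(0,3)
  0 0 0 1 0
  0 0 0 0 7
  0 0 0 0 4
  0 0 0 0 0

0 0 0 1 0
0 0 0 0 7
0 0 0 0 4
0 0 0 0 0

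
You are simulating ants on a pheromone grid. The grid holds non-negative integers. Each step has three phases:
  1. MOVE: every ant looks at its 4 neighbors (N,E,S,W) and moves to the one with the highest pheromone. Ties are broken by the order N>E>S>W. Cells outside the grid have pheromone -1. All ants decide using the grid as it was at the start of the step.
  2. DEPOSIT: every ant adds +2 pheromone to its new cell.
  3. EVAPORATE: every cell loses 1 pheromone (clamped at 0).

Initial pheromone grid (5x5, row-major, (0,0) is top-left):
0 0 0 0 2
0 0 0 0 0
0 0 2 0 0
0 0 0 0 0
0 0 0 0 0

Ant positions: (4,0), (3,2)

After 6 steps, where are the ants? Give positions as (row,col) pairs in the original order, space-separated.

Step 1: ant0:(4,0)->N->(3,0) | ant1:(3,2)->N->(2,2)
  grid max=3 at (2,2)
Step 2: ant0:(3,0)->N->(2,0) | ant1:(2,2)->N->(1,2)
  grid max=2 at (2,2)
Step 3: ant0:(2,0)->N->(1,0) | ant1:(1,2)->S->(2,2)
  grid max=3 at (2,2)
Step 4: ant0:(1,0)->N->(0,0) | ant1:(2,2)->N->(1,2)
  grid max=2 at (2,2)
Step 5: ant0:(0,0)->E->(0,1) | ant1:(1,2)->S->(2,2)
  grid max=3 at (2,2)
Step 6: ant0:(0,1)->E->(0,2) | ant1:(2,2)->N->(1,2)
  grid max=2 at (2,2)

(0,2) (1,2)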